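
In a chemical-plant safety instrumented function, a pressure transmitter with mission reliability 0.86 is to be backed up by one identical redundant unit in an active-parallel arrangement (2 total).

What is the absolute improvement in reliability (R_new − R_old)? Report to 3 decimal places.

R_before = 0.86
R_after = 1 − (1 − 0.86)^2 = 0.980
ΔR = 0.980 − 0.86 = 0.120

0.120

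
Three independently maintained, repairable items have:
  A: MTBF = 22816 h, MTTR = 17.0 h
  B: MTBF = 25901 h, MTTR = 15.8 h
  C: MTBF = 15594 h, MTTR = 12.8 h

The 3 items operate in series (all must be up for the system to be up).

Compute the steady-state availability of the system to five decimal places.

0.99783

A(A) = MTBF/(MTBF+MTTR) = 22816/(22816+17.0) = 0.999255
A(B) = MTBF/(MTBF+MTTR) = 25901/(25901+15.8) = 0.999390
A(C) = MTBF/(MTBF+MTTR) = 15594/(15594+12.8) = 0.999180
Series availability: 0.999255 × 0.999390 × 0.999180 = 0.99783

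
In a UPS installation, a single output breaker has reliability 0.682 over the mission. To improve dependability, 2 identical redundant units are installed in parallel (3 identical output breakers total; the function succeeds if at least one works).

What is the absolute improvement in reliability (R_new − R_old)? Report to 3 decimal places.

0.286

R_before = 0.682
R_after = 1 − (1 − 0.682)^3 = 0.968
ΔR = 0.968 − 0.682 = 0.286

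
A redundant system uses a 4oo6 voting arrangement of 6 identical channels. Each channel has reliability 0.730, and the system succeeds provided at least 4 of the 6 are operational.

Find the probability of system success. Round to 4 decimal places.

R = Σ_{i=4}^{6} C(6,i) p^i (1−p)^{6−i} with p = 0.730
C(6,4)·0.730^4·0.270^2 = 0.310535
C(6,5)·0.730^5·0.270^1 = 0.335838
C(6,6)·0.730^6·0.270^0 = 0.151334
Sum = 0.7977

0.7977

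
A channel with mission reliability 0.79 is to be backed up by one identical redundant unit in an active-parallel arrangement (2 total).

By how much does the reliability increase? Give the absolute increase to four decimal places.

R_before = 0.79
R_after = 1 − (1 − 0.79)^2 = 0.9559
ΔR = 0.9559 − 0.79 = 0.1659

0.1659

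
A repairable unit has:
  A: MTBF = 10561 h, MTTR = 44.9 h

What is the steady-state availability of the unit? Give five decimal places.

A(A) = MTBF/(MTBF+MTTR) = 10561/(10561+44.9) = 0.99577

0.99577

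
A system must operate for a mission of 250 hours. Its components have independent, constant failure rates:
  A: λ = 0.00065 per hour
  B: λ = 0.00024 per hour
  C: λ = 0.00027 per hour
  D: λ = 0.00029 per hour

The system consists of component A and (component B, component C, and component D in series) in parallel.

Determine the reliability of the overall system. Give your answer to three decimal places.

R(A) = exp(−0.00065 × 250) = 0.85002
R(B) = exp(−0.00024 × 250) = 0.94176
R(C) = exp(−0.00027 × 250) = 0.93473
R(D) = exp(−0.00029 × 250) = 0.93007
Series (B, C, and D): 0.94176 × 0.93473 × 0.93007 = 0.81873
Parallel (A and [0.81873]): 1 − (1 − 0.85002)(1 − 0.81873) = 0.973

0.973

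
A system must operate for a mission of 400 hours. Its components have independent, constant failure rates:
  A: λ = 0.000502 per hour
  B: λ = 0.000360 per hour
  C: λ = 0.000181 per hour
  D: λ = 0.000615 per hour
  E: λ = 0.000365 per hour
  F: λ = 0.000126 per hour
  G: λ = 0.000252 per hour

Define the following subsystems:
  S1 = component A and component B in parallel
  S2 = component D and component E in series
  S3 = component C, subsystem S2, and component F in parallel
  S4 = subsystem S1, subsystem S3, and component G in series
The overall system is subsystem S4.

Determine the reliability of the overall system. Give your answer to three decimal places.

0.881

R(A) = exp(−0.000502 × 400) = 0.81808
R(B) = exp(−0.000360 × 400) = 0.86589
R(C) = exp(−0.000181 × 400) = 0.93016
R(D) = exp(−0.000615 × 400) = 0.78192
R(E) = exp(−0.000365 × 400) = 0.86416
R(F) = exp(−0.000126 × 400) = 0.95085
R(G) = exp(−0.000252 × 400) = 0.90411
Parallel (A and B): 1 − (1 − 0.81808)(1 − 0.86589) = 0.97560
Series (D and E): 0.78192 × 0.86416 = 0.67570
Parallel (C, [0.67570], and F): 1 − (1 − 0.93016)(1 − 0.67570)(1 − 0.95085) = 0.99889
Series ([0.97560], [0.99889], and G): 0.97560 × 0.99889 × 0.90411 = 0.881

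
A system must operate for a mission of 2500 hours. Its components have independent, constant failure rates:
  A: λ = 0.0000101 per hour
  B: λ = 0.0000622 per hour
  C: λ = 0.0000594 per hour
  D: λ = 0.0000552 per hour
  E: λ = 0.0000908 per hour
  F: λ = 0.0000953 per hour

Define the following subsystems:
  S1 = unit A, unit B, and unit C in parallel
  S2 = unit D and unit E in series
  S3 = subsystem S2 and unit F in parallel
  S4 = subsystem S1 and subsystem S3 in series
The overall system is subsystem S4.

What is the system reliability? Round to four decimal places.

R(A) = exp(−0.0000101 × 2500) = 0.975066
R(B) = exp(−0.0000622 × 2500) = 0.855987
R(C) = exp(−0.0000594 × 2500) = 0.862000
R(D) = exp(−0.0000552 × 2500) = 0.871099
R(E) = exp(−0.0000908 × 2500) = 0.796921
R(F) = exp(−0.0000953 × 2500) = 0.788006
Parallel (A, B, and C): 1 − (1 − 0.975066)(1 − 0.855987)(1 − 0.862000) = 0.999504
Series (D and E): 0.871099 × 0.796921 = 0.694197
Parallel ([0.694197] and F): 1 − (1 − 0.694197)(1 − 0.788006) = 0.935172
Series ([0.999504] and [0.935172]): 0.999504 × 0.935172 = 0.9347

0.9347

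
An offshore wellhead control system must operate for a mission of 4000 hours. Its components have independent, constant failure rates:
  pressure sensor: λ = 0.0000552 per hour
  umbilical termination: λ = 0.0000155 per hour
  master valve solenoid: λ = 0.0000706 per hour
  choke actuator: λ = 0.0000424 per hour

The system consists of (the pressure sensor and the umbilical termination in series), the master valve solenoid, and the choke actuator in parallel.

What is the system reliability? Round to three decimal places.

0.991

R(pressure sensor) = exp(−0.0000552 × 4000) = 0.80188
R(umbilical termination) = exp(−0.0000155 × 4000) = 0.93988
R(master valve solenoid) = exp(−0.0000706 × 4000) = 0.75397
R(choke actuator) = exp(−0.0000424 × 4000) = 0.84400
Series (pressure sensor and umbilical termination): 0.80188 × 0.93988 = 0.75367
Parallel ([0.75367], master valve solenoid, and choke actuator): 1 − (1 − 0.75367)(1 − 0.75397)(1 − 0.84400) = 0.991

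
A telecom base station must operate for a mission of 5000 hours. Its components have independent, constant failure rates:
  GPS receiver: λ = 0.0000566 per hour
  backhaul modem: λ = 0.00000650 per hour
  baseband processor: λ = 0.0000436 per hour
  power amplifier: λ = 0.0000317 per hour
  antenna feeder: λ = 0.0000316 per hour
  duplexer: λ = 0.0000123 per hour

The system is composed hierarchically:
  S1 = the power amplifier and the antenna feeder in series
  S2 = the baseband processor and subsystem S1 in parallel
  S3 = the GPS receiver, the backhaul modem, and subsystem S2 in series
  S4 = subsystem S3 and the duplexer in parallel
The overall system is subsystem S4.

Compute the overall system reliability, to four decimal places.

0.9815

R(GPS receiver) = exp(−0.0000566 × 5000) = 0.753520
R(backhaul modem) = exp(−0.00000650 × 5000) = 0.968022
R(baseband processor) = exp(−0.0000436 × 5000) = 0.804125
R(power amplifier) = exp(−0.0000317 × 5000) = 0.853423
R(antenna feeder) = exp(−0.0000316 × 5000) = 0.853850
R(duplexer) = exp(−0.0000123 × 5000) = 0.940353
Series (power amplifier and antenna feeder): 0.853423 × 0.853850 = 0.728695
Parallel (baseband processor and [0.728695]): 1 − (1 − 0.804125)(1 − 0.728695) = 0.946858
Series (GPS receiver, backhaul modem, and [0.946858]): 0.753520 × 0.968022 × 0.946858 = 0.690661
Parallel ([0.690661] and duplexer): 1 − (1 − 0.690661)(1 − 0.940353) = 0.9815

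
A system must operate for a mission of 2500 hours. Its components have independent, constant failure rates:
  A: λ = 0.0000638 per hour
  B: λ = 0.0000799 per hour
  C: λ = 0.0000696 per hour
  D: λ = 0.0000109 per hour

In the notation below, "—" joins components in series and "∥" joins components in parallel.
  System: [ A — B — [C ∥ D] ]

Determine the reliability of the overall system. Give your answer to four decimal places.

0.6952

R(A) = exp(−0.0000638 × 2500) = 0.852570
R(B) = exp(−0.0000799 × 2500) = 0.818935
R(C) = exp(−0.0000696 × 2500) = 0.840297
R(D) = exp(−0.0000109 × 2500) = 0.973118
Parallel (C and D): 1 − (1 − 0.840297)(1 − 0.973118) = 0.995707
Series (A, B, and [0.995707]): 0.852570 × 0.818935 × 0.995707 = 0.6952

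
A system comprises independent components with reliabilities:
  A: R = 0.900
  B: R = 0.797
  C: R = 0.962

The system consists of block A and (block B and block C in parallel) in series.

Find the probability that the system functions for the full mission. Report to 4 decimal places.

0.8931

Parallel (B and C): 1 − (1 − 0.797000)(1 − 0.962000) = 0.992286
Series (A and [0.992286]): 0.900000 × 0.992286 = 0.8931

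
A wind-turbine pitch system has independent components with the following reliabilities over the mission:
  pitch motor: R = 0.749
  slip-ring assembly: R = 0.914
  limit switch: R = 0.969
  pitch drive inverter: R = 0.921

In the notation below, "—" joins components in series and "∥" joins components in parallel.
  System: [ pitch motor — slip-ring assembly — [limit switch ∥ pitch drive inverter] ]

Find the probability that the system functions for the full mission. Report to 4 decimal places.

Parallel (limit switch and pitch drive inverter): 1 − (1 − 0.969000)(1 − 0.921000) = 0.997551
Series (pitch motor, slip-ring assembly, and [0.997551]): 0.749000 × 0.914000 × 0.997551 = 0.6829

0.6829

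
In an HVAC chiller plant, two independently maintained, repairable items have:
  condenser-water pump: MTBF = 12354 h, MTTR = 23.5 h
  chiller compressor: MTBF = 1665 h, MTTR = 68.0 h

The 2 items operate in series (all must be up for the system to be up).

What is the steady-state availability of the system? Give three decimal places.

0.959

A(condenser-water pump) = MTBF/(MTBF+MTTR) = 12354/(12354+23.5) = 0.998101
A(chiller compressor) = MTBF/(MTBF+MTTR) = 1665/(1665+68.0) = 0.960762
Series availability: 0.998101 × 0.960762 = 0.959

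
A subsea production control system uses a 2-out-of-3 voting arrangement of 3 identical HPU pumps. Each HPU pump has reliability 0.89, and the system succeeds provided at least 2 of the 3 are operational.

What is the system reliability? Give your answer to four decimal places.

0.9664

R = Σ_{i=2}^{3} C(3,i) p^i (1−p)^{3−i} with p = 0.89
C(3,2)·0.89^2·0.11^1 = 0.261393
C(3,3)·0.89^3·0.11^0 = 0.704969
Sum = 0.9664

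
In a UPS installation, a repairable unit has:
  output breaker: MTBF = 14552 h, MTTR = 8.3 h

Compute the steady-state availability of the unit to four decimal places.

0.9994

A(output breaker) = MTBF/(MTBF+MTTR) = 14552/(14552+8.3) = 0.9994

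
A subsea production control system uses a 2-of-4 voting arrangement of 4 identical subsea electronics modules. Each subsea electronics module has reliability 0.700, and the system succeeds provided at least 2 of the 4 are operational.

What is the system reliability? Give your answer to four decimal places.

R = Σ_{i=2}^{4} C(4,i) p^i (1−p)^{4−i} with p = 0.700
C(4,2)·0.700^2·0.300^2 = 0.264600
C(4,3)·0.700^3·0.300^1 = 0.411600
C(4,4)·0.700^4·0.300^0 = 0.240100
Sum = 0.9163

0.9163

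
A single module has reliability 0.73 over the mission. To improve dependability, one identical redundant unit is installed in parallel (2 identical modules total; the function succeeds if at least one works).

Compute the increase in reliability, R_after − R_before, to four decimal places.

R_before = 0.73
R_after = 1 − (1 − 0.73)^2 = 0.9271
ΔR = 0.9271 − 0.73 = 0.1971

0.1971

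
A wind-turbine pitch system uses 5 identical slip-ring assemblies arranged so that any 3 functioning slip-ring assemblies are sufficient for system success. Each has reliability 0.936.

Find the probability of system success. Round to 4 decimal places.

R = Σ_{i=3}^{5} C(5,i) p^i (1−p)^{5−i} with p = 0.936
C(5,3)·0.936^3·0.064^2 = 0.033588
C(5,4)·0.936^4·0.064^1 = 0.245614
C(5,5)·0.936^5·0.064^0 = 0.718421
Sum = 0.9976

0.9976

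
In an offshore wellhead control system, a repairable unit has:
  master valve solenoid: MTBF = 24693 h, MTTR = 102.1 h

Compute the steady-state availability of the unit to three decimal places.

A(master valve solenoid) = MTBF/(MTBF+MTTR) = 24693/(24693+102.1) = 0.996

0.996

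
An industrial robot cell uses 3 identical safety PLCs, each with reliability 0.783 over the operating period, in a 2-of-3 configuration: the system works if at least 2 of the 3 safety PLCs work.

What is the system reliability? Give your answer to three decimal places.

0.879

R = Σ_{i=2}^{3} C(3,i) p^i (1−p)^{3−i} with p = 0.783
C(3,2)·0.783^2·0.217^1 = 0.39912
C(3,3)·0.783^3·0.217^0 = 0.48005
Sum = 0.879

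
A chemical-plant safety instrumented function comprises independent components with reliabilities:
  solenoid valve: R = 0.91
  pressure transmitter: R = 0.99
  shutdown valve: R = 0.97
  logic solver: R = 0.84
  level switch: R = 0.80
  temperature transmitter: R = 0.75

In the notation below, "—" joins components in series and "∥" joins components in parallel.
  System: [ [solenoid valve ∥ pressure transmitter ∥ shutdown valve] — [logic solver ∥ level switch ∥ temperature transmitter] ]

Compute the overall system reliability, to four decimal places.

0.9920

Parallel (solenoid valve, pressure transmitter, and shutdown valve): 1 − (1 − 0.910000)(1 − 0.990000)(1 − 0.970000) = 0.999973
Parallel (logic solver, level switch, and temperature transmitter): 1 − (1 − 0.840000)(1 − 0.800000)(1 − 0.750000) = 0.992000
Series ([0.999973] and [0.992000]): 0.999973 × 0.992000 = 0.9920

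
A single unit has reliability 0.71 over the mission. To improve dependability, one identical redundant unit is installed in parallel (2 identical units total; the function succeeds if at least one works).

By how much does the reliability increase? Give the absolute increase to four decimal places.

0.2059

R_before = 0.71
R_after = 1 − (1 − 0.71)^2 = 0.9159
ΔR = 0.9159 − 0.71 = 0.2059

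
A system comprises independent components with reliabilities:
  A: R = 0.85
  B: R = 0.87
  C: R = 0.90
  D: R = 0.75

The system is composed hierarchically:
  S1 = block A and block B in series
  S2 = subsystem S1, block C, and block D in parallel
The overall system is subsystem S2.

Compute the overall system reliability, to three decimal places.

Series (A and B): 0.85000 × 0.87000 = 0.73950
Parallel ([0.73950], C, and D): 1 − (1 − 0.73950)(1 − 0.90000)(1 − 0.75000) = 0.993

0.993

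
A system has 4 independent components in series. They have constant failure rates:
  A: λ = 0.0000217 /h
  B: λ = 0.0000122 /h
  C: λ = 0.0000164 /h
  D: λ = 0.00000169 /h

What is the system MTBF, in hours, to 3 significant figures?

Series of exponential components: λ_sys = Σ λ_i
λ_sys = 0.0000217 + 0.0000122 + 0.0000164 + 0.00000169 = 5.1990e-05 /h
MTBF = 1 / λ_sys = 19200 h

19200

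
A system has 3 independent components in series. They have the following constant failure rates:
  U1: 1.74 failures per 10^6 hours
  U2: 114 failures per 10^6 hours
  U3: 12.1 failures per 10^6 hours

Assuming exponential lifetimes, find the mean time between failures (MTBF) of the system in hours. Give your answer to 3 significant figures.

Series of exponential components: λ_sys = Σ λ_i
λ_sys = 0.00000174 + 0.000114 + 0.0000121 = 1.2784e-04 /h
MTBF = 1 / λ_sys = 7820 h

7820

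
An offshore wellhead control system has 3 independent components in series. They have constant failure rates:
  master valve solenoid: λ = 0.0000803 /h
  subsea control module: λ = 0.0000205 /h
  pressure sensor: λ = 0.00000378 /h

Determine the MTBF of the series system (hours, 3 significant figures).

Series of exponential components: λ_sys = Σ λ_i
λ_sys = 0.0000803 + 0.0000205 + 0.00000378 = 1.0458e-04 /h
MTBF = 1 / λ_sys = 9560 h

9560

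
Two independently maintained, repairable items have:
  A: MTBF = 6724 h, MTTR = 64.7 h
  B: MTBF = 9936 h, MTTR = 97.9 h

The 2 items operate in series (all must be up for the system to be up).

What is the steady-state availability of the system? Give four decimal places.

0.9808

A(A) = MTBF/(MTBF+MTTR) = 6724/(6724+64.7) = 0.990469
A(B) = MTBF/(MTBF+MTTR) = 9936/(9936+97.9) = 0.990243
Series availability: 0.990469 × 0.990243 = 0.9808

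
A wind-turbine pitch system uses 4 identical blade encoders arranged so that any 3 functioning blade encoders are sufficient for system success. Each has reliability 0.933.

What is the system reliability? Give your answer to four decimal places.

0.9754

R = Σ_{i=3}^{4} C(4,i) p^i (1−p)^{4−i} with p = 0.933
C(4,3)·0.933^3·0.067^1 = 0.217661
C(4,4)·0.933^4·0.067^0 = 0.757751
Sum = 0.9754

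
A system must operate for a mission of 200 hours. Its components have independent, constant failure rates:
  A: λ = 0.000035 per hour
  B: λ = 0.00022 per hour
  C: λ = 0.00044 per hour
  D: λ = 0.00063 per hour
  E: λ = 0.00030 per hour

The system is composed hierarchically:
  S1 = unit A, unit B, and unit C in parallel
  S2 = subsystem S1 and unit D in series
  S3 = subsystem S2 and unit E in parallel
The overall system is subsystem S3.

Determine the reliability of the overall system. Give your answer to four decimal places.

0.9931

R(A) = exp(−0.000035 × 200) = 0.993024
R(B) = exp(−0.00022 × 200) = 0.956954
R(C) = exp(−0.00044 × 200) = 0.915761
R(D) = exp(−0.00063 × 200) = 0.881615
R(E) = exp(−0.00030 × 200) = 0.941765
Parallel (A, B, and C): 1 − (1 − 0.993024)(1 − 0.956954)(1 − 0.915761) = 0.999975
Series ([0.999975] and D): 0.999975 × 0.881615 = 0.881593
Parallel ([0.881593] and E): 1 − (1 − 0.881593)(1 − 0.941765) = 0.9931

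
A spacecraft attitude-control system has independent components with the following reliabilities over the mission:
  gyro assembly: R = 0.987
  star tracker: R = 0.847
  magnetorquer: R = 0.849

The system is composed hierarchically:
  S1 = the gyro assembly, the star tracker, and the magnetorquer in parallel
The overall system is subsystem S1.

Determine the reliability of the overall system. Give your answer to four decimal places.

Parallel (gyro assembly, star tracker, and magnetorquer): 1 − (1 − 0.987000)(1 − 0.847000)(1 − 0.849000) = 0.9997

0.9997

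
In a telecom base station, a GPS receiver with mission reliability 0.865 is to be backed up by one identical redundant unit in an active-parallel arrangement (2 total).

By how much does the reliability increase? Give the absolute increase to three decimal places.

R_before = 0.865
R_after = 1 − (1 − 0.865)^2 = 0.982
ΔR = 0.982 − 0.865 = 0.117

0.117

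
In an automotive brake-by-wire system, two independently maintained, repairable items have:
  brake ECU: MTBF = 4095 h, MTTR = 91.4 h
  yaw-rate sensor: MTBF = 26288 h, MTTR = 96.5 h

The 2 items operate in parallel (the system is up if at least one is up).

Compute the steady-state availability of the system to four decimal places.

A(brake ECU) = MTBF/(MTBF+MTTR) = 4095/(4095+91.4) = 0.978167
A(yaw-rate sensor) = MTBF/(MTBF+MTTR) = 26288/(26288+96.5) = 0.996343
Parallel availability: 1 − (1 − 0.978167)(1 − 0.996343) = 0.9999

0.9999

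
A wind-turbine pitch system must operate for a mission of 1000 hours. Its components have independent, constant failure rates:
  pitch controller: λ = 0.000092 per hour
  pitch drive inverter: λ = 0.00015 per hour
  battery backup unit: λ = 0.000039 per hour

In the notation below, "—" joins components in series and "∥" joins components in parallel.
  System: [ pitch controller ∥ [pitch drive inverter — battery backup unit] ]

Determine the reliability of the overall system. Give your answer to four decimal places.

0.9849

R(pitch controller) = exp(−0.000092 × 1000) = 0.912105
R(pitch drive inverter) = exp(−0.00015 × 1000) = 0.860708
R(battery backup unit) = exp(−0.000039 × 1000) = 0.961751
Series (pitch drive inverter and battery backup unit): 0.860708 × 0.961751 = 0.827787
Parallel (pitch controller and [0.827787]): 1 − (1 − 0.912105)(1 − 0.827787) = 0.9849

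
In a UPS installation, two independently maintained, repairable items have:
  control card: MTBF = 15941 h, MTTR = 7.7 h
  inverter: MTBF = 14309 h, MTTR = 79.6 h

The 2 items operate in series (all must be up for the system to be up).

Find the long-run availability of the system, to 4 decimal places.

0.9940

A(control card) = MTBF/(MTBF+MTTR) = 15941/(15941+7.7) = 0.999517
A(inverter) = MTBF/(MTBF+MTTR) = 14309/(14309+79.6) = 0.994468
Series availability: 0.999517 × 0.994468 = 0.9940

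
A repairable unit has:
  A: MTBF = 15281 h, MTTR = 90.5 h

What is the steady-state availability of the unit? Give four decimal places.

0.9941

A(A) = MTBF/(MTBF+MTTR) = 15281/(15281+90.5) = 0.9941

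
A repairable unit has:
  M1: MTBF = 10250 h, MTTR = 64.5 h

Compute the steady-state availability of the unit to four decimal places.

A(M1) = MTBF/(MTBF+MTTR) = 10250/(10250+64.5) = 0.9937

0.9937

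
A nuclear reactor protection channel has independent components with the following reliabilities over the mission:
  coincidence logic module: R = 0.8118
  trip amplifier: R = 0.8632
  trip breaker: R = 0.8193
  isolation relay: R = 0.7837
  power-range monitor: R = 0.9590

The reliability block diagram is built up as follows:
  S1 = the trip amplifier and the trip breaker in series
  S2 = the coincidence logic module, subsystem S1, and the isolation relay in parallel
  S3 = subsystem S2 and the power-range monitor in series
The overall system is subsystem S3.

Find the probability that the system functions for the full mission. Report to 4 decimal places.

Series (trip amplifier and trip breaker): 0.863200 × 0.819300 = 0.707220
Parallel (coincidence logic module, [0.707220], and isolation relay): 1 − (1 − 0.811800)(1 − 0.707220)(1 − 0.783700) = 0.988082
Series ([0.988082] and power-range monitor): 0.988082 × 0.959000 = 0.9476

0.9476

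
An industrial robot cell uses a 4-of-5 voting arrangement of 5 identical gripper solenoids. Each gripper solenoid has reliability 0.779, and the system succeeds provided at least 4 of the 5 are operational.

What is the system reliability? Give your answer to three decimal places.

R = Σ_{i=4}^{5} C(5,i) p^i (1−p)^{5−i} with p = 0.779
C(5,4)·0.779^4·0.221^1 = 0.40692
C(5,5)·0.779^5·0.221^0 = 0.28687
Sum = 0.694

0.694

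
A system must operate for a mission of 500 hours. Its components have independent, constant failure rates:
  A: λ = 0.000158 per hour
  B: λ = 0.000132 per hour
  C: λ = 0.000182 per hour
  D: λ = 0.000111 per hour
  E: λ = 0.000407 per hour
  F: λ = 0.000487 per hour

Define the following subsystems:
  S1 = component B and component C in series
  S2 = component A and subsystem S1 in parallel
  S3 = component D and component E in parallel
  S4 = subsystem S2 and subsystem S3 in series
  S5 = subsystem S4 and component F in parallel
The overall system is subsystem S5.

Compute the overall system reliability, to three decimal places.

0.995

R(A) = exp(−0.000158 × 500) = 0.92404
R(B) = exp(−0.000132 × 500) = 0.93613
R(C) = exp(−0.000182 × 500) = 0.91302
R(D) = exp(−0.000111 × 500) = 0.94601
R(E) = exp(−0.000407 × 500) = 0.81587
R(F) = exp(−0.000487 × 500) = 0.78388
Series (B and C): 0.93613 × 0.91302 = 0.85471
Parallel (A and [0.85471]): 1 − (1 − 0.92404)(1 − 0.85471) = 0.98896
Parallel (D and E): 1 − (1 − 0.94601)(1 − 0.81587) = 0.99006
Series ([0.98896] and [0.99006]): 0.98896 × 0.99006 = 0.97913
Parallel ([0.97913] and F): 1 − (1 − 0.97913)(1 − 0.78388) = 0.995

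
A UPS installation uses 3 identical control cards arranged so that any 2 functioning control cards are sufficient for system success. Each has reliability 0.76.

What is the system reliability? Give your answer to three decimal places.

0.855

R = Σ_{i=2}^{3} C(3,i) p^i (1−p)^{3−i} with p = 0.76
C(3,2)·0.76^2·0.24^1 = 0.41587
C(3,3)·0.76^3·0.24^0 = 0.43898
Sum = 0.855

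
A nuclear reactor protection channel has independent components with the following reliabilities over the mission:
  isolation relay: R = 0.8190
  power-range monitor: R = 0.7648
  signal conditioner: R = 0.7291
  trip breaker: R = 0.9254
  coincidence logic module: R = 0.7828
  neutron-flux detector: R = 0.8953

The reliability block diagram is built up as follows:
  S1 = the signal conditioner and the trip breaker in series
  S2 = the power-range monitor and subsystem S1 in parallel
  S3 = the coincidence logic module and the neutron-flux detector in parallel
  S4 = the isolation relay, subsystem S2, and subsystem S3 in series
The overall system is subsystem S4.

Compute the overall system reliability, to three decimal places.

0.739

Series (signal conditioner and trip breaker): 0.72910 × 0.92540 = 0.67471
Parallel (power-range monitor and [0.67471]): 1 − (1 − 0.76480)(1 − 0.67471) = 0.92349
Parallel (coincidence logic module and neutron-flux detector): 1 − (1 − 0.78280)(1 − 0.89530) = 0.97726
Series (isolation relay, [0.92349], and [0.97726]): 0.81900 × 0.92349 × 0.97726 = 0.739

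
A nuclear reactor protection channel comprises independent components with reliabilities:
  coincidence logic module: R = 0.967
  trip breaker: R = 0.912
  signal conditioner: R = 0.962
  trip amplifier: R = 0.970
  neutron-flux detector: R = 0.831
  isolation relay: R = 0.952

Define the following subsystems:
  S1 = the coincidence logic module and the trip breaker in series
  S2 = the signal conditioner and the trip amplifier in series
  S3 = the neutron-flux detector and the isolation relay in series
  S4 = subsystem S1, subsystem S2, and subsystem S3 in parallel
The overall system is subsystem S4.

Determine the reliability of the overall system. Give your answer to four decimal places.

0.9984

Series (coincidence logic module and trip breaker): 0.967000 × 0.912000 = 0.881904
Series (signal conditioner and trip amplifier): 0.962000 × 0.970000 = 0.933140
Series (neutron-flux detector and isolation relay): 0.831000 × 0.952000 = 0.791112
Parallel ([0.881904], [0.933140], and [0.791112]): 1 − (1 − 0.881904)(1 − 0.933140)(1 − 0.791112) = 0.9984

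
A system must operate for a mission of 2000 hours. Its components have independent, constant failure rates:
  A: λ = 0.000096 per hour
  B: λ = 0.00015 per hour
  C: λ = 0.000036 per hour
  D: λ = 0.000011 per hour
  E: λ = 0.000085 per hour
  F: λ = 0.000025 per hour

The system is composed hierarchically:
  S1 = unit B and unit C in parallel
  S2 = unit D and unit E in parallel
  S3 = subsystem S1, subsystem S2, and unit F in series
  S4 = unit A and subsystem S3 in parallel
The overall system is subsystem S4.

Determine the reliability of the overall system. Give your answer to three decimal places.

0.988

R(A) = exp(−0.000096 × 2000) = 0.82531
R(B) = exp(−0.00015 × 2000) = 0.74082
R(C) = exp(−0.000036 × 2000) = 0.93053
R(D) = exp(−0.000011 × 2000) = 0.97824
R(E) = exp(−0.000085 × 2000) = 0.84366
R(F) = exp(−0.000025 × 2000) = 0.95123
Parallel (B and C): 1 − (1 − 0.74082)(1 − 0.93053) = 0.98199
Parallel (D and E): 1 − (1 − 0.97824)(1 − 0.84366) = 0.99660
Series ([0.98199], [0.99660], and F): 0.98199 × 0.99660 × 0.95123 = 0.93092
Parallel (A and [0.93092]): 1 − (1 − 0.82531)(1 − 0.93092) = 0.988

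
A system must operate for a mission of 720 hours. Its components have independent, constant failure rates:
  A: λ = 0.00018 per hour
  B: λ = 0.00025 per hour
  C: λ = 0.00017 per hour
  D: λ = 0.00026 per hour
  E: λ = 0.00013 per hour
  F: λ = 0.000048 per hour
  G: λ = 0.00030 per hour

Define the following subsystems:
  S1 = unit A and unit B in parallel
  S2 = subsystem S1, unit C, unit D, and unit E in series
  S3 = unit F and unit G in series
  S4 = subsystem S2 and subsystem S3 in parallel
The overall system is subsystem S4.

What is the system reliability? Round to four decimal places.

R(A) = exp(−0.00018 × 720) = 0.878447
R(B) = exp(−0.00025 × 720) = 0.835270
R(C) = exp(−0.00017 × 720) = 0.884794
R(D) = exp(−0.00026 × 720) = 0.829278
R(E) = exp(−0.00013 × 720) = 0.910647
R(F) = exp(−0.000048 × 720) = 0.966030
R(G) = exp(−0.00030 × 720) = 0.805735
Parallel (A and B): 1 − (1 − 0.878447)(1 − 0.835270) = 0.979977
Series ([0.979977], C, D, and E): 0.979977 × 0.884794 × 0.829278 × 0.910647 = 0.654799
Series (F and G): 0.966030 × 0.805735 = 0.778364
Parallel ([0.654799] and [0.778364]): 1 − (1 − 0.654799)(1 − 0.778364) = 0.9235

0.9235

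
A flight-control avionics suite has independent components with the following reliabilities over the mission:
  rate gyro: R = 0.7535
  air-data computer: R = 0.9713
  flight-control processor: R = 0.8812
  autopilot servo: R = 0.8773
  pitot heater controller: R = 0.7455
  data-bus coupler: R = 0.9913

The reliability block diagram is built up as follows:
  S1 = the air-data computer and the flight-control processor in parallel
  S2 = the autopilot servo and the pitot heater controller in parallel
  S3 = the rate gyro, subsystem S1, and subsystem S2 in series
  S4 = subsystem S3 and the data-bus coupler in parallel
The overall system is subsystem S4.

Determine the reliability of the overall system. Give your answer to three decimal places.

Parallel (air-data computer and flight-control processor): 1 − (1 − 0.97130)(1 − 0.88120) = 0.99659
Parallel (autopilot servo and pitot heater controller): 1 − (1 − 0.87730)(1 − 0.74550) = 0.96877
Series (rate gyro, [0.99659], and [0.96877]): 0.75350 × 0.99659 × 0.96877 = 0.72748
Parallel ([0.72748] and data-bus coupler): 1 − (1 − 0.72748)(1 − 0.99130) = 0.998

0.998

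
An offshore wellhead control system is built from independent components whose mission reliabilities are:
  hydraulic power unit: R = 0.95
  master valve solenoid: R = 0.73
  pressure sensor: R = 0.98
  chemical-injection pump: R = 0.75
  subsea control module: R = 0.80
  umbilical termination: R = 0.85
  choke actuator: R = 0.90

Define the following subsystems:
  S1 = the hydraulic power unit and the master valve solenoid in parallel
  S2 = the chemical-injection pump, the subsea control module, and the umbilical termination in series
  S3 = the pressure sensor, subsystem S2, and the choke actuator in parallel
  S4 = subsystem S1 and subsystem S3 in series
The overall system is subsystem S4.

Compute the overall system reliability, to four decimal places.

Parallel (hydraulic power unit and master valve solenoid): 1 − (1 − 0.950000)(1 − 0.730000) = 0.986500
Series (chemical-injection pump, subsea control module, and umbilical termination): 0.750000 × 0.800000 × 0.850000 = 0.510000
Parallel (pressure sensor, [0.510000], and choke actuator): 1 − (1 − 0.980000)(1 − 0.510000)(1 − 0.900000) = 0.999020
Series ([0.986500] and [0.999020]): 0.986500 × 0.999020 = 0.9855

0.9855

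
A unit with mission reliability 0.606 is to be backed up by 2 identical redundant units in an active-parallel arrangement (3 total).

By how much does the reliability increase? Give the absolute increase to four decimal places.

R_before = 0.606
R_after = 1 − (1 − 0.606)^3 = 0.9388
ΔR = 0.9388 − 0.606 = 0.3328

0.3328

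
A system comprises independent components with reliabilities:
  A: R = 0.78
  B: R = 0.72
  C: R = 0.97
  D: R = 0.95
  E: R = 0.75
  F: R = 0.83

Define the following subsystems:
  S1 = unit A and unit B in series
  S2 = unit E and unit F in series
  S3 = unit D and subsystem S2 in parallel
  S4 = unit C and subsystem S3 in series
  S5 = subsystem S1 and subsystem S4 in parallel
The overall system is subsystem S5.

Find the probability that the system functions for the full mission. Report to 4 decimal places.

Series (A and B): 0.780000 × 0.720000 = 0.561600
Series (E and F): 0.750000 × 0.830000 = 0.622500
Parallel (D and [0.622500]): 1 − (1 − 0.950000)(1 − 0.622500) = 0.981125
Series (C and [0.981125]): 0.970000 × 0.981125 = 0.951691
Parallel ([0.561600] and [0.951691]): 1 − (1 − 0.561600)(1 − 0.951691) = 0.9788

0.9788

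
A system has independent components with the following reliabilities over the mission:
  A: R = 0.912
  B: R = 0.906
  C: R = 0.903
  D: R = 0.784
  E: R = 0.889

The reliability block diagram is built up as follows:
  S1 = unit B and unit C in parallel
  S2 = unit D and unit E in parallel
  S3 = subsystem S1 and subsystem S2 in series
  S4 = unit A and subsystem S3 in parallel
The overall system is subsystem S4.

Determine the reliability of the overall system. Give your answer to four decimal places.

Parallel (B and C): 1 − (1 − 0.906000)(1 − 0.903000) = 0.990882
Parallel (D and E): 1 − (1 − 0.784000)(1 − 0.889000) = 0.976024
Series ([0.990882] and [0.976024]): 0.990882 × 0.976024 = 0.967125
Parallel (A and [0.967125]): 1 − (1 − 0.912000)(1 − 0.967125) = 0.9971

0.9971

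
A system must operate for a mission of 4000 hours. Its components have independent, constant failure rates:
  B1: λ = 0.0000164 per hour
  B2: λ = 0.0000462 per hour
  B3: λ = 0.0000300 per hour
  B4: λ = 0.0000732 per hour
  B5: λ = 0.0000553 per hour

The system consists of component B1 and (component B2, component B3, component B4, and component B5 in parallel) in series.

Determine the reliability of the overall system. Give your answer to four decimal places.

0.9356

R(B1) = exp(−0.0000164 × 4000) = 0.936505
R(B2) = exp(−0.0000462 × 4000) = 0.831271
R(B3) = exp(−0.0000300 × 4000) = 0.886920
R(B4) = exp(−0.0000732 × 4000) = 0.746171
R(B5) = exp(−0.0000553 × 4000) = 0.801556
Parallel (B2, B3, B4, and B5): 1 − (1 − 0.831271)(1 − 0.886920)(1 − 0.746171)(1 − 0.801556) = 0.999039
Series (B1 and [0.999039]): 0.936505 × 0.999039 = 0.9356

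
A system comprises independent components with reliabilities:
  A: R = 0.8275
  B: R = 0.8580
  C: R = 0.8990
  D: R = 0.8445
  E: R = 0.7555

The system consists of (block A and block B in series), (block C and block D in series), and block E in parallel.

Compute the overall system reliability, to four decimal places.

Series (A and B): 0.827500 × 0.858000 = 0.709995
Series (C and D): 0.899000 × 0.844500 = 0.759206
Parallel ([0.709995], [0.759206], and E): 1 − (1 − 0.709995)(1 − 0.759206)(1 − 0.755500) = 0.9829

0.9829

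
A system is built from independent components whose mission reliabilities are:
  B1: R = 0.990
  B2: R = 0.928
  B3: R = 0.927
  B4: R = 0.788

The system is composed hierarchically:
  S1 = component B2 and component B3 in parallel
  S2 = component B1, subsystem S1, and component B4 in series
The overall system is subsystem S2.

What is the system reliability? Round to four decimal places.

0.7760

Parallel (B2 and B3): 1 − (1 − 0.928000)(1 − 0.927000) = 0.994744
Series (B1, [0.994744], and B4): 0.990000 × 0.994744 × 0.788000 = 0.7760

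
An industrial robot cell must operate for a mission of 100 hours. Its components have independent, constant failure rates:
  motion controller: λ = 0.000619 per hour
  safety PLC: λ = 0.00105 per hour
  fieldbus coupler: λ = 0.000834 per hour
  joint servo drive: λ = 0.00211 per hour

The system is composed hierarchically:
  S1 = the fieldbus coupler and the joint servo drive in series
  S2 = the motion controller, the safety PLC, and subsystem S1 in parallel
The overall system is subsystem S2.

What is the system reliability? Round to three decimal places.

0.998

R(motion controller) = exp(−0.000619 × 100) = 0.93998
R(safety PLC) = exp(−0.00105 × 100) = 0.90032
R(fieldbus coupler) = exp(−0.000834 × 100) = 0.91998
R(joint servo drive) = exp(−0.00211 × 100) = 0.80977
Series (fieldbus coupler and joint servo drive): 0.91998 × 0.80977 = 0.74497
Parallel (motion controller, safety PLC, and [0.74497]): 1 − (1 − 0.93998)(1 − 0.90032)(1 − 0.74497) = 0.998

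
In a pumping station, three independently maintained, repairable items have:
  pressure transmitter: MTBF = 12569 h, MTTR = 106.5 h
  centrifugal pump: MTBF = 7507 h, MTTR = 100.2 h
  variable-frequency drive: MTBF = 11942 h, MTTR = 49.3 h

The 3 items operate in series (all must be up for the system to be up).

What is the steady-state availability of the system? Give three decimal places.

0.975

A(pressure transmitter) = MTBF/(MTBF+MTTR) = 12569/(12569+106.5) = 0.991598
A(centrifugal pump) = MTBF/(MTBF+MTTR) = 7507/(7507+100.2) = 0.986828
A(variable-frequency drive) = MTBF/(MTBF+MTTR) = 11942/(11942+49.3) = 0.995889
Series availability: 0.991598 × 0.986828 × 0.995889 = 0.975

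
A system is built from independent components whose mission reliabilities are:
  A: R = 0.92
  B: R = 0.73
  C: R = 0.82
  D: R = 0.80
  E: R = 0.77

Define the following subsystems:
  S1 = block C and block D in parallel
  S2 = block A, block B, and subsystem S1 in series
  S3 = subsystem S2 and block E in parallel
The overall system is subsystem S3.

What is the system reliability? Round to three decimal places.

Parallel (C and D): 1 − (1 − 0.82000)(1 − 0.80000) = 0.96400
Series (A, B, and [0.96400]): 0.92000 × 0.73000 × 0.96400 = 0.64742
Parallel ([0.64742] and E): 1 − (1 − 0.64742)(1 − 0.77000) = 0.919

0.919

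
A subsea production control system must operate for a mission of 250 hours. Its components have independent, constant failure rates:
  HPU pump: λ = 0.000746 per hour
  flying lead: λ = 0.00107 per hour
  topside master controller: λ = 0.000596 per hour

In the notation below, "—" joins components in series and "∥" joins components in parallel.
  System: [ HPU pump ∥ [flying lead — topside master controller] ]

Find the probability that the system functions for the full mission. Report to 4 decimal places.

R(HPU pump) = exp(−0.000746 × 250) = 0.829859
R(flying lead) = exp(−0.00107 × 250) = 0.765290
R(topside master controller) = exp(−0.000596 × 250) = 0.861569
Series (flying lead and topside master controller): 0.765290 × 0.861569 = 0.659350
Parallel (HPU pump and [0.659350]): 1 − (1 − 0.829859)(1 − 0.659350) = 0.9420

0.9420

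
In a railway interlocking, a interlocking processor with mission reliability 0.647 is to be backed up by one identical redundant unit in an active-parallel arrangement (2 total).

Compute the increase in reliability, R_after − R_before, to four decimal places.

R_before = 0.647
R_after = 1 − (1 − 0.647)^2 = 0.8754
ΔR = 0.8754 − 0.647 = 0.2284

0.2284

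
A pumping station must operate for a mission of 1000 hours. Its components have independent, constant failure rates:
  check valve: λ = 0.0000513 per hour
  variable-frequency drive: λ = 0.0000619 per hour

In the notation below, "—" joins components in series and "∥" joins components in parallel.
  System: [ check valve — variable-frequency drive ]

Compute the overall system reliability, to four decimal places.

R(check valve) = exp(−0.0000513 × 1000) = 0.949994
R(variable-frequency drive) = exp(−0.0000619 × 1000) = 0.939977
Series (check valve and variable-frequency drive): 0.949994 × 0.939977 = 0.8930

0.8930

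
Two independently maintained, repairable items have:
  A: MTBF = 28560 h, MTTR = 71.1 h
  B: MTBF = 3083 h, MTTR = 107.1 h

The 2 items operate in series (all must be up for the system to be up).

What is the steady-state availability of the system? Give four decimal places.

A(A) = MTBF/(MTBF+MTTR) = 28560/(28560+71.1) = 0.997517
A(B) = MTBF/(MTBF+MTTR) = 3083/(3083+107.1) = 0.966427
Series availability: 0.997517 × 0.966427 = 0.9640

0.9640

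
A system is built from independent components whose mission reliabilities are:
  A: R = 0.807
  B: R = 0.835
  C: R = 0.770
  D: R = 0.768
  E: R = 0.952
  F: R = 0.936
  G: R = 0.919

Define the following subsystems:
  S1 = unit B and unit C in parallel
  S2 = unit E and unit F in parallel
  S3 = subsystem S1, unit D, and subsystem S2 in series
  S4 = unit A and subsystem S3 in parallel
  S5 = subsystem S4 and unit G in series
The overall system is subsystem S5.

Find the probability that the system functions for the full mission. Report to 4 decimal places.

Parallel (B and C): 1 − (1 − 0.835000)(1 − 0.770000) = 0.962050
Parallel (E and F): 1 − (1 − 0.952000)(1 − 0.936000) = 0.996928
Series ([0.962050], D, and [0.996928]): 0.962050 × 0.768000 × 0.996928 = 0.736585
Parallel (A and [0.736585]): 1 − (1 − 0.807000)(1 − 0.736585) = 0.949161
Series ([0.949161] and G): 0.949161 × 0.919000 = 0.8723

0.8723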